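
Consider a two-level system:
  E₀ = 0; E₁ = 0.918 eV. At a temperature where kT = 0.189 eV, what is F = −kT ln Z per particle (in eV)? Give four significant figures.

-0.001463 eV

Eᵢ/kT = 0, 4.85714.
Z = Σ e^(−Eᵢ/kT) = e^(−0) + e^(−4.85714) = 1.00000 + 0.00777268 = 1.00777.
F = −kT ln Z = −0.189 × ln(1.00777) = −0.189 × 0.00773997 = -0.001463 eV.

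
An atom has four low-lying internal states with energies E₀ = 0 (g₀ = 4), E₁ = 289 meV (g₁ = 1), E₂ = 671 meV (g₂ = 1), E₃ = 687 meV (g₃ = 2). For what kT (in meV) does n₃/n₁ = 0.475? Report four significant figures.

276.9 meV

n₃/n₁ = (g₃/g₁) exp[−(E₃−E₁)/kT] = 0.475.
⇒ (E₃−E₁)/kT = ln((2/1)/0.475) = ln(4.21053) = 1.43759.
kT = 398 meV / 1.43759 = 276.9 meV.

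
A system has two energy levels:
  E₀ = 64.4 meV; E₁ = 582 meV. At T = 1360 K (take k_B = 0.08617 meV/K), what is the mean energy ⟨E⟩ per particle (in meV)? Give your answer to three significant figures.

k_BT = 0.08617 × 1360 K = 117.19 meV.
Eᵢ/kT = 0.54953, 4.9663.
Z = Σ e^(−Eᵢ/kT) = e^(−0.54953) + e^(−4.9663) = 0.57722 + 0.0069689 = 0.58419.
⟨E⟩ = Σ Eᵢ e^(−Eᵢ/kT) / Z = (64.4·0.57722 + 582·0.0069689) / 0.58419 = 70.6 meV.

70.6 meV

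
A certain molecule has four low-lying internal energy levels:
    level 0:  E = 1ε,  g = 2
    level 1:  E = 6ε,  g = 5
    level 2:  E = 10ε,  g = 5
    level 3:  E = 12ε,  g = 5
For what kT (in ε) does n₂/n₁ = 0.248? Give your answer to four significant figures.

n₂/n₁ = (g₂/g₁) exp[−(E₂−E₁)/kT] = 0.248.
⇒ (E₂−E₁)/kT = ln((5/5)/0.248) = ln(4.03226) = 1.39433.
kT = 4ε / 1.39433 = 2.869 ε.

2.869 ε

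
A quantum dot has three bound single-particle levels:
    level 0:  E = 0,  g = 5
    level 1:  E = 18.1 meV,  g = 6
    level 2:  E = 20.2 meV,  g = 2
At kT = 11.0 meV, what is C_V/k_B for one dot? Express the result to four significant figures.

0.5021

Eᵢ/kT = 0, 1.64545, 1.83636.
Z = Σ gᵢe^(−Eᵢ/kT) = 5·e^(−0) + 6·e^(−1.64545) + 2·e^(−1.83636) = 5.00000 + 1.15755 + 0.318793 = 6.47634.
⟨E⟩ = 4.22944 meV, ⟨E²⟩ = 78.6409 meV².
C_V/k_B = (⟨E²⟩ − ⟨E⟩²)/(kT)² = (78.6409 − 17.8882)/121.000 = 0.5021.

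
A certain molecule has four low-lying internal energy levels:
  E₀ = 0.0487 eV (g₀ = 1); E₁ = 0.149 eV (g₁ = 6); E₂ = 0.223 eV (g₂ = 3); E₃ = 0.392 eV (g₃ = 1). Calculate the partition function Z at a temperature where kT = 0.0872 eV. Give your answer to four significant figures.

Z = 1.902

Eᵢ/kT = 0.558486, 1.70872, 2.55734, 4.49541.
Z = Σ gᵢe^(−Eᵢ/kT) = 1·e^(−0.558486) + 6·e^(−1.70872) + 3·e^(−2.55734) + 1·e^(−4.49541) = 0.572075 + 1.08658 + 0.232532 + 0.0111601 = 1.90235.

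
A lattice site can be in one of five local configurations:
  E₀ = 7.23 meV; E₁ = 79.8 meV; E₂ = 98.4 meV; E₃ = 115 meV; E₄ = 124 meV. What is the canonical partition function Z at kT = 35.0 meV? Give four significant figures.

Z = 1.042

Eᵢ/kT = 0.206571, 2.28000, 2.81143, 3.28571, 3.54286.
Z = Σ e^(−Eᵢ/kT) = e^(−0.206571) + e^(−2.28000) + e^(−2.81143) + e^(−3.28571) + e^(−3.54286) = 0.813369 + 0.102284 + 0.0601190 + 0.0374140 + 0.0289305 = 1.04212.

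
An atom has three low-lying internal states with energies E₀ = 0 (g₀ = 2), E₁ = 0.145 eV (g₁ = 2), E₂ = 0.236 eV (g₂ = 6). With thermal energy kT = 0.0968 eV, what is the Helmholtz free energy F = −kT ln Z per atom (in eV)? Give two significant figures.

Eᵢ/kT = 0, 1.498, 2.438.
Z = Σ gᵢe^(−Eᵢ/kT) = 2·e^(−0) + 2·e^(−1.498) + 6·e^(−2.438) = 2.000 + 0.4472 + 0.5240 = 2.971.
F = −kT ln Z = −0.0968 × ln(2.971) = −0.0968 × 1.089 = -0.11 eV.

-0.11 eV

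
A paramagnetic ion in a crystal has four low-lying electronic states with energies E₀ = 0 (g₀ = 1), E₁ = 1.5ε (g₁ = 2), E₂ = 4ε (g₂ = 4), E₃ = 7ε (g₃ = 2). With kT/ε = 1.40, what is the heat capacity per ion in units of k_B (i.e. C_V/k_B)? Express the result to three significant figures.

Eᵢ/kT = 0, 1.0714, 2.8571, 5.0000.
Z = Σ gᵢe^(−Eᵢ/kT) = 1·e^(−0) + 2·e^(−1.0714) + 4·e^(−2.8571) + 2·e^(−5.0000) = 1.0000 + 0.68506 + 0.22974 + 0.013476 = 1.9283.
⟨E⟩ = 1.0584 ε, ⟨E²⟩ = 3.0480 ε².
C_V/k_B = (⟨E²⟩ − ⟨E⟩²)/(kT)² = (3.0480 − 1.1202)/1.9600 = 0.984.

0.984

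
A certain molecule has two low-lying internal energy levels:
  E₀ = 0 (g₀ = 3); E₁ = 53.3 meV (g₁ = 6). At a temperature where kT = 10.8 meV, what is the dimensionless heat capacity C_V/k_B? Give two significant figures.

0.34

Eᵢ/kT = 0, 4.935.
Z = Σ gᵢe^(−Eᵢ/kT) = 3·e^(−0) + 6·e^(−4.935) = 3.000 + 0.04314 = 3.043.
⟨E⟩ = 0.7556 meV, ⟨E²⟩ = 40.27 meV².
C_V/k_B = (⟨E²⟩ − ⟨E⟩²)/(kT)² = (40.27 − 0.5709)/116.6 = 0.34.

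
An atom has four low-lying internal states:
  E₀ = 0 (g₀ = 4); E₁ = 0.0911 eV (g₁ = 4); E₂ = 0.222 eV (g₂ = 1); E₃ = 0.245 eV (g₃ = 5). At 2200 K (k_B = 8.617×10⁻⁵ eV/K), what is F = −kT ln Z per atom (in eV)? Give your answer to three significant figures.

k_BT = 8.617×10⁻⁵ × 2200 K = 0.18957 eV.
Eᵢ/kT = 0, 0.48056, 1.1711, 1.2924.
Z = Σ gᵢe^(−Eᵢ/kT) = 4·e^(−0) + 4·e^(−0.48056) + 1·e^(−1.1711) + 5·e^(−1.2924) = 4.0000 + 2.4737 + 0.31003 + 1.3731 = 8.1568.
F = −kT ln Z = −0.18957 × ln(8.1568) = −0.18957 × 2.0989 = -0.398 eV.

-0.398 eV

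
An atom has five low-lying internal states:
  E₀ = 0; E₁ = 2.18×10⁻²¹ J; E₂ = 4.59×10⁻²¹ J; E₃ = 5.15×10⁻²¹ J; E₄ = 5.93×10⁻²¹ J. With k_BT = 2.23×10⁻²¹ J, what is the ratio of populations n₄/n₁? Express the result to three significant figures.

n₄/n₁ = exp[−(E₄−E₁)/kT] = exp(−(3.75 ×10⁻²¹ J)/(2.23 ×10⁻²¹ J)) = exp(-1.6816) = 0.186.

0.186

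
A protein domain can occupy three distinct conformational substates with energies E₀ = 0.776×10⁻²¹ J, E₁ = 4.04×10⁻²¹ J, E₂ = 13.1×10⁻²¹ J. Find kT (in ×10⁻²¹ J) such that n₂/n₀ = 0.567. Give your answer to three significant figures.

n₂/n₀ = exp[−(E₂−E₀)/kT] = 0.567.
⇒ (E₂−E₀)/kT = ln(1/0.567) = ln(1.7637) = 0.56741.
kT = 12.324 ×10⁻²¹ J / 0.56741 = 21.7 ×10⁻²¹ J.

21.7 ×10⁻²¹ J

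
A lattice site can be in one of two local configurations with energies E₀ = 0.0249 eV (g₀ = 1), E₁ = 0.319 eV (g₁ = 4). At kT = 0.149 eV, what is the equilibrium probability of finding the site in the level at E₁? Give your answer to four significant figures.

Eᵢ/kT = 0.167114, 2.14094.
Z = Σ gᵢe^(−Eᵢ/kT) = 1·e^(−0.167114) + 4·e^(−2.14094) = 0.846103 + 0.470177 = 1.31628.
P₁ = g₁ e^(−E₁/kT) / Z = 0.470177/1.31628 = 0.3572.

0.3572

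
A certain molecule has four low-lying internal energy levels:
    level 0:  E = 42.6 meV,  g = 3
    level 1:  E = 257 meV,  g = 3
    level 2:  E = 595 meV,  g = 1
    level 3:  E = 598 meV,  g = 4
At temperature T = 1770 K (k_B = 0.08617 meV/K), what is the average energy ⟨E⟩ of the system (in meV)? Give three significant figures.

102 meV

k_BT = 0.08617 × 1770 K = 152.52 meV.
Eᵢ/kT = 0.27931, 1.6850, 3.9011, 3.9208.
Z = Σ gᵢe^(−Eᵢ/kT) = 3·e^(−0.27931) + 3·e^(−1.6850) + 1·e^(−3.9011) + 4·e^(−3.9208) = 2.2689 + 0.55633 + 0.020220 + 0.079301 = 2.9248.
⟨E⟩ = Σ Eᵢ gᵢe^(−Eᵢ/kT) / Z = (42.6·2.2689 + 257·0.55633 + 595·0.020220 + 598·0.079301) / 2.9248 = 102 meV.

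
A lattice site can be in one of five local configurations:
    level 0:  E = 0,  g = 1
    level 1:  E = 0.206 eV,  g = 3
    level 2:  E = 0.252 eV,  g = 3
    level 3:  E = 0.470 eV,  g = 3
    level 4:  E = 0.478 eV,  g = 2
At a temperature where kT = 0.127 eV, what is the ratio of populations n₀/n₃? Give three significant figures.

13.5

n₀/n₃ = (g₀/g₃) exp[−(E₀−E₃)/kT] = (1/3) × exp(−(-0.470 eV)/(0.127 eV)) = (1/3) × exp(3.7008) = 13.5.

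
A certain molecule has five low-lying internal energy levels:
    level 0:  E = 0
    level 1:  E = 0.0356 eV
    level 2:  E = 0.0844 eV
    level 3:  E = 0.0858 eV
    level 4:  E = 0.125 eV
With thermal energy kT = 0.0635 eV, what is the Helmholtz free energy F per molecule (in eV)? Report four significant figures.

-0.05105 eV

Eᵢ/kT = 0, 0.560630, 1.32913, 1.35118, 1.96850.
Z = Σ e^(−Eᵢ/kT) = e^(−0) + e^(−0.560630) + e^(−1.32913) + e^(−1.35118) + e^(−1.96850) = 1.00000 + 0.570849 + 0.264707 + 0.258935 + 0.139666 = 2.23416.
F = −kT ln Z = −0.0635 × ln(2.23416) = −0.0635 × 0.803865 = -0.05105 eV.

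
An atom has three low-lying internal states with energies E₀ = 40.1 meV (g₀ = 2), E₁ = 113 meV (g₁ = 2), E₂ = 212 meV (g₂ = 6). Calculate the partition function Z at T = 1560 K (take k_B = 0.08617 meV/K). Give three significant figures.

k_BT = 0.08617 × 1560 K = 134.43 meV.
Eᵢ/kT = 0.29830, 0.84059, 1.5770.
Z = Σ gᵢe^(−Eᵢ/kT) = 2·e^(−0.29830) + 2·e^(−0.84059) + 6·e^(−1.5770) = 1.4842 + 0.86291 + 1.2396 = 3.5867.

Z = 3.59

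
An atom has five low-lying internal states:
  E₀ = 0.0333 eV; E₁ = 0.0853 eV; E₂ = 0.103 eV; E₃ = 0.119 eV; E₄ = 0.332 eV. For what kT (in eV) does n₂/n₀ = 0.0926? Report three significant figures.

n₂/n₀ = exp[−(E₂−E₀)/kT] = 0.0926.
⇒ (E₂−E₀)/kT = ln(1/0.0926) = ln(10.799) = 2.3795.
kT = 0.0697 eV / 2.3795 = 0.0293 eV.

0.0293 eV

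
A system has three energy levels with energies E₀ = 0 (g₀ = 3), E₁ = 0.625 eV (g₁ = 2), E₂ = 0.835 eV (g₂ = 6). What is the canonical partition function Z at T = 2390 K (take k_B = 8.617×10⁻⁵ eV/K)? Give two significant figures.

Z = 3.2

k_BT = 8.617×10⁻⁵ × 2390 K = 0.2059 eV.
Eᵢ/kT = 0, 3.035, 4.055.
Z = Σ gᵢe^(−Eᵢ/kT) = 3·e^(−0) + 2·e^(−3.035) + 6·e^(−4.055) = 3.000 + 0.09615 + 0.1040 = 3.200.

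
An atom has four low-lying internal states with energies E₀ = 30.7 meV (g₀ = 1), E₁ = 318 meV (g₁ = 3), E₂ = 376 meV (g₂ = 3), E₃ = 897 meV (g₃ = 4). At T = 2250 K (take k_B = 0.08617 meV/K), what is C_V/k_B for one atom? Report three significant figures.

k_BT = 0.08617 × 2250 K = 193.88 meV.
Eᵢ/kT = 0.15835, 1.6402, 1.9393, 4.6266.
Z = Σ gᵢe^(−Eᵢ/kT) = 1·e^(−0.15835) + 3·e^(−1.6402) + 3·e^(−1.9393) + 4·e^(−4.6266) = 0.85355 + 0.58182 + 0.43141 + 0.039152 = 1.9059.
⟨E⟩ = 214.36 meV, ⟨E²⟩ = 79822 meV².
C_V/k_B = (⟨E²⟩ − ⟨E⟩²)/(kT)² = (79822 − 45950)/37589 = 0.901.

0.901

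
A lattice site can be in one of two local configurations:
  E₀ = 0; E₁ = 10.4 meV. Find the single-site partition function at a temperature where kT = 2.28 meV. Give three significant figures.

Z = 1.01

Eᵢ/kT = 0, 4.5614.
Z = Σ e^(−Eᵢ/kT) = e^(−0) + e^(−4.5614) = 1.0000 + 0.010447 = 1.0104.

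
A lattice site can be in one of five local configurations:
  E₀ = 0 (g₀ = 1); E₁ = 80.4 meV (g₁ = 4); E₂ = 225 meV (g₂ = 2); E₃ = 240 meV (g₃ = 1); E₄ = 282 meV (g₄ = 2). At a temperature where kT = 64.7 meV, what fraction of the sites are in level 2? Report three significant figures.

0.0273

Eᵢ/kT = 0, 1.2427, 3.4776, 3.7094, 4.3586.
Z = Σ gᵢe^(−Eᵢ/kT) = 1·e^(−0) + 4·e^(−1.2427) + 2·e^(−3.4776) + 1·e^(−3.7094) + 2·e^(−4.3586) = 1.0000 + 1.1544 + 0.061763 + 0.024492 + 0.025593 = 2.2662.
P₂ = g₂ e^(−E₂/kT) / Z = 0.061763/2.2662 = 0.0273.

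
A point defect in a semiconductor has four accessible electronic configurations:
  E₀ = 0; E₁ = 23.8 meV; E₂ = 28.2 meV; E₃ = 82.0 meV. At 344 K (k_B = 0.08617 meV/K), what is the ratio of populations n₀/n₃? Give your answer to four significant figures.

15.90

k_BT = 0.08617 × 344 K = 29.6425 meV.
n₀/n₃ = exp[−(E₀−E₃)/kT] = exp(−(-82.0 meV)/(29.6425 meV)) = exp(2.76630) = 15.90.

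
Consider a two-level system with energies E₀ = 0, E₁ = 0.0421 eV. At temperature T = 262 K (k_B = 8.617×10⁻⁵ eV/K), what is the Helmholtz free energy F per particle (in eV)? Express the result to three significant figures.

k_BT = 8.617×10⁻⁵ × 262 K = 0.022577 eV.
Eᵢ/kT = 0, 1.8647.
Z = Σ e^(−Eᵢ/kT) = e^(−0) + e^(−1.8647) = 1.0000 + 0.15494 = 1.1549.
F = −kT ln Z = −0.022577 × ln(1.1549) = −0.022577 × 0.14401 = -0.00325 eV.

-0.00325 eV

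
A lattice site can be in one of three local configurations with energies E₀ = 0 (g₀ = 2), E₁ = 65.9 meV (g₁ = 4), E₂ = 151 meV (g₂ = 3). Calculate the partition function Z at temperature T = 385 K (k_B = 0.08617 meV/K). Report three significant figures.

Z = 2.58

k_BT = 0.08617 × 385 K = 33.175 meV.
Eᵢ/kT = 0, 1.9864, 4.5516.
Z = Σ gᵢe^(−Eᵢ/kT) = 2·e^(−0) + 4·e^(−1.9864) + 3·e^(−4.5516) = 2.0000 + 0.54875 + 0.031651 = 2.5804.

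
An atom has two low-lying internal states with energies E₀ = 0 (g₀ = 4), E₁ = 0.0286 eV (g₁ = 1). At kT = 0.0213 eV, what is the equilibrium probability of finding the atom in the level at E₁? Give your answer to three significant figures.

0.0613

Eᵢ/kT = 0, 1.3427.
Z = Σ gᵢe^(−Eᵢ/kT) = 4·e^(−0) + 1·e^(−1.3427) = 4.0000 + 0.26114 = 4.2611.
P₁ = g₁ e^(−E₁/kT) / Z = 0.26114/4.2611 = 0.0613.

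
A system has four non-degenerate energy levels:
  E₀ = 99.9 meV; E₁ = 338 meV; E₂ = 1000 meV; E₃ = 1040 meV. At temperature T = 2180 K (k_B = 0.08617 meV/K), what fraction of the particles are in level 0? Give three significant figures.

k_BT = 0.08617 × 2180 K = 187.85 meV.
Eᵢ/kT = 0.53181, 1.7993, 5.3234, 5.5363.
Z = Σ e^(−Eᵢ/kT) = e^(−0.53181) + e^(−1.7993) + e^(−5.3234) + e^(−5.5363) = 0.58754 + 0.16541 + 0.0048761 + 0.0039411 = 0.76177.
P₀ = e^(−E₀/kT) / Z = 0.58754/0.76177 = 0.771.

0.771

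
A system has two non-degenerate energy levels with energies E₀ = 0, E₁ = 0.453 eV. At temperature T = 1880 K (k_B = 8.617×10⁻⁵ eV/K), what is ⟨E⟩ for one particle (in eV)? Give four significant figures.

0.02606 eV

k_BT = 8.617×10⁻⁵ × 1880 K = 0.162000 eV.
Eᵢ/kT = 0, 2.79630.
Z = Σ e^(−Eᵢ/kT) = e^(−0) + e^(−2.79630) = 1.00000 + 0.0610355 = 1.06104.
⟨E⟩ = Σ Eᵢ e^(−Eᵢ/kT) / Z = (0·1.00000 + 0.453·0.0610355) / 1.06104 = 0.02606 eV.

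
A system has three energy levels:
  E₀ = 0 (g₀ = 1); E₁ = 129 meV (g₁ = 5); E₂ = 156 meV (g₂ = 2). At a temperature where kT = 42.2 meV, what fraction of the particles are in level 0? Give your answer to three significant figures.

0.778

Eᵢ/kT = 0, 3.0569, 3.6967.
Z = Σ gᵢe^(−Eᵢ/kT) = 1·e^(−0) + 5·e^(−3.0569) + 2·e^(−3.6967) = 1.0000 + 0.23517 + 0.049610 = 1.2848.
P₀ = g₀ e^(−E₀/kT) / Z = 1.0000/1.2848 = 0.778.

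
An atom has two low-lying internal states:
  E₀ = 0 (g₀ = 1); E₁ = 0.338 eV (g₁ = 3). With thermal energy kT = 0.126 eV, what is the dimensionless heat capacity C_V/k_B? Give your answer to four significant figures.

1.016

Eᵢ/kT = 0, 2.68254.
Z = Σ gᵢe^(−Eᵢ/kT) = 1·e^(−0) + 3·e^(−2.68254) = 1.00000 + 0.205168 = 1.20517.
⟨E⟩ = 0.0575411 eV, ⟨E²⟩ = 0.0194489 eV².
C_V/k_B = (⟨E²⟩ − ⟨E⟩²)/(kT)² = (0.0194489 − 0.00331098)/0.0158760 = 1.016.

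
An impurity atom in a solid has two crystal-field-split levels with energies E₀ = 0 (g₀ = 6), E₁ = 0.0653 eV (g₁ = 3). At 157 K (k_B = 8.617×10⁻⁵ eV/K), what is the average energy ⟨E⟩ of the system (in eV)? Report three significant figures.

k_BT = 8.617×10⁻⁵ × 157 K = 0.013529 eV.
Eᵢ/kT = 0, 4.8267.
Z = Σ gᵢe^(−Eᵢ/kT) = 6·e^(−0) + 3·e^(−4.8267) = 6.0000 + 0.024039 = 6.0240.
⟨E⟩ = Σ Eᵢ gᵢe^(−Eᵢ/kT) / Z = (0·6.0000 + 0.0653·0.024039) / 6.0240 = 0.000261 eV.

0.000261 eV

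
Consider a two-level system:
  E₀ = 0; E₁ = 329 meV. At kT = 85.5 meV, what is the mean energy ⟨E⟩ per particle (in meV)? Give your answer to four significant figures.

6.869 meV

Eᵢ/kT = 0, 3.84795.
Z = Σ e^(−Eᵢ/kT) = e^(−0) + e^(−3.84795) = 1.00000 + 0.0213234 = 1.02132.
⟨E⟩ = Σ Eᵢ e^(−Eᵢ/kT) / Z = (0·1.00000 + 329·0.0213234) / 1.02132 = 6.869 meV.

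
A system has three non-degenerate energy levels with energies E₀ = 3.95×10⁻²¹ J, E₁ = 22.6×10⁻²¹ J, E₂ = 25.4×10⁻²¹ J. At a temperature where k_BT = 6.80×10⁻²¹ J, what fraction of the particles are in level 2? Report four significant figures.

Eᵢ/kT = 0.580882, 3.32353, 3.73529.
Z = Σ e^(−Eᵢ/kT) = e^(−0.580882) + e^(−3.32353) + e^(−3.73529) = 0.559405 + 0.0360254 + 0.0238662 = 0.619297.
P₂ = e^(−E₂/kT) / Z = 0.0238662/0.619297 = 0.03854.

0.03854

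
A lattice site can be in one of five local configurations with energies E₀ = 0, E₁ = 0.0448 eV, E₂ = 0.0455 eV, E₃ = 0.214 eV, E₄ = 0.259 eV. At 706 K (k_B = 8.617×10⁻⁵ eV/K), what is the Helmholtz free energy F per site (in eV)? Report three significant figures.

k_BT = 8.617×10⁻⁵ × 706 K = 0.060836 eV.
Eᵢ/kT = 0, 0.73641, 0.74791, 3.5177, 4.2573.
Z = Σ e^(−Eᵢ/kT) = e^(−0) + e^(−0.73641) + e^(−0.74791) + e^(−3.5177) + e^(−4.2573) = 1.0000 + 0.47883 + 0.47335 + 0.029668 + 0.014160 = 1.9960.
F = −kT ln Z = −0.060836 × ln(1.9960) = −0.060836 × 0.69115 = -0.0420 eV.

-0.0420 eV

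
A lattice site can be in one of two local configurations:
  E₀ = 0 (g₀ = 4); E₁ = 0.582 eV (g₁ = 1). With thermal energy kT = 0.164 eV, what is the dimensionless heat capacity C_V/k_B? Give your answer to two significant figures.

Eᵢ/kT = 0, 3.549.
Z = Σ gᵢe^(−Eᵢ/kT) = 4·e^(−0) + 1·e^(−3.549) = 4.000 + 0.02875 = 4.029.
⟨E⟩ = 0.004153 eV, ⟨E²⟩ = 0.002417 eV².
C_V/k_B = (⟨E²⟩ − ⟨E⟩²)/(kT)² = (0.002417 − 0.00001725)/0.02690 = 0.089.

0.089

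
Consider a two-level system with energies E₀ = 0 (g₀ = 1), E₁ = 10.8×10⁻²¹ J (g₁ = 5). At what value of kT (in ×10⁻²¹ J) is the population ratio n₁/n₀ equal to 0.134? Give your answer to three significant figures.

n₁/n₀ = (g₁/g₀) exp[−(E₁−E₀)/kT] = 0.134.
⇒ (E₁−E₀)/kT = ln((5/1)/0.134) = ln(37.313) = 3.6193.
kT = 10.8 ×10⁻²¹ J / 3.6193 = 2.98 ×10⁻²¹ J.

2.98 ×10⁻²¹ J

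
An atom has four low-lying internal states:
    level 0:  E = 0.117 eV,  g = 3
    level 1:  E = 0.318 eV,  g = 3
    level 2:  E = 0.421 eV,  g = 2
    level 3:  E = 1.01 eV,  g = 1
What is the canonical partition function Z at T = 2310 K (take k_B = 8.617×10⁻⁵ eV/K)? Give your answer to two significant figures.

k_BT = 8.617×10⁻⁵ × 2310 K = 0.1991 eV.
Eᵢ/kT = 0.5876, 1.597, 2.115, 5.073.
Z = Σ gᵢe^(−Eᵢ/kT) = 3·e^(−0.5876) + 3·e^(−1.597) + 2·e^(−2.115) + 1·e^(−5.073) = 1.667 + 0.6075 + 0.2413 + 0.006264 = 2.522.

Z = 2.5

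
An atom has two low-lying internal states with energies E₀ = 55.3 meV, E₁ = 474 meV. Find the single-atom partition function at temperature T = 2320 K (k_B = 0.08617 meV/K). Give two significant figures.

Z = 0.85

k_BT = 0.08617 × 2320 K = 199.9 meV.
Eᵢ/kT = 0.2766, 2.371.
Z = Σ e^(−Eᵢ/kT) = e^(−0.2766) + e^(−2.371) = 0.7584 + 0.09339 = 0.8518.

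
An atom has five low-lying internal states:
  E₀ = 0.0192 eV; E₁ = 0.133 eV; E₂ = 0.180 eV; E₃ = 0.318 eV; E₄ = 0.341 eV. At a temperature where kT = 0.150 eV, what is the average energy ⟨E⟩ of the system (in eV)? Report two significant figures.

0.11 eV

Eᵢ/kT = 0.1280, 0.8867, 1.200, 2.120, 2.273.
Z = Σ e^(−Eᵢ/kT) = e^(−0.1280) + e^(−0.8867) + e^(−1.200) + e^(−2.120) + e^(−2.273) = 0.8799 + 0.4120 + 0.3012 + 0.1200 + 0.1030 = 1.816.
⟨E⟩ = Σ Eᵢ e^(−Eᵢ/kT) / Z = (0.0192·0.8799 + 0.133·0.4120 + 0.180·0.3012 + 0.318·0.1200 + 0.341·0.1030) / 1.816 = 0.11 eV.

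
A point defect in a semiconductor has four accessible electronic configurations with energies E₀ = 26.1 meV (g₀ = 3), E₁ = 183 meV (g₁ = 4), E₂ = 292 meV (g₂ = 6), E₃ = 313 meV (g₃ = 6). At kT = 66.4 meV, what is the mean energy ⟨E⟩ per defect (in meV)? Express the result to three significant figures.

Eᵢ/kT = 0.39307, 2.7560, 4.3976, 4.7139.
Z = Σ gᵢe^(−Eᵢ/kT) = 3·e^(−0.39307) + 4·e^(−2.7560) + 6·e^(−4.3976) + 6·e^(−4.7139) = 2.0249 + 0.25418 + 0.073841 + 0.053818 = 2.4067.
⟨E⟩ = Σ Eᵢ gᵢe^(−Eᵢ/kT) / Z = (26.1·2.0249 + 183·0.25418 + 292·0.073841 + 313·0.053818) / 2.4067 = 57.2 meV.

57.2 meV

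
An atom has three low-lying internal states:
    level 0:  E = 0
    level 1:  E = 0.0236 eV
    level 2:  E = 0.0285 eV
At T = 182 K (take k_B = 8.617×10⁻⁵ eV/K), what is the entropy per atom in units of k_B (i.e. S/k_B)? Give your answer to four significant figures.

k_BT = 8.617×10⁻⁵ × 182 K = 0.0156829 eV.
Eᵢ/kT = 0, 1.50482, 1.81727.
Z = Σ e^(−Eᵢ/kT) = e^(−0) + e^(−1.50482) + e^(−1.81727) = 1.00000 + 0.222057 + 0.162469 = 1.38453.
⟨E⟩ = Σ EᵢPᵢ = 0.00712943 eV.
S/k_B = ln Z + ⟨E⟩/kT = ln(1.38453) + 0.00712943/0.0156829 = 0.325361 + 0.454599 = 0.7800.

0.7800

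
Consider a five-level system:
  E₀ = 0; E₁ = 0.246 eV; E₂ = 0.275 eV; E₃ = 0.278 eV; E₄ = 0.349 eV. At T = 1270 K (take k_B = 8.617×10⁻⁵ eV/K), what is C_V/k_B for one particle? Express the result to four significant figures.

1.160

k_BT = 8.617×10⁻⁵ × 1270 K = 0.109436 eV.
Eᵢ/kT = 0, 2.24789, 2.51288, 2.54030, 3.18908.
Z = Σ e^(−Eᵢ/kT) = e^(−0) + e^(−2.24789) + e^(−2.51288) + e^(−2.54030) + e^(−3.18908) = 1.00000 + 0.105622 + 0.0810345 + 0.0788427 + 0.0412098 = 1.30671.
⟨E⟩ = 0.0647183 eV, ⟨E²⟩ = 0.0180857 eV².
C_V/k_B = (⟨E²⟩ − ⟨E⟩²)/(kT)² = (0.0180857 − 0.00418846)/0.0119762 = 1.160.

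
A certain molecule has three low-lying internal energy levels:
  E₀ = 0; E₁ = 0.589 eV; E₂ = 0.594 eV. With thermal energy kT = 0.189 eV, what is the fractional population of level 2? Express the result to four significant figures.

Eᵢ/kT = 0, 3.11640, 3.14286.
Z = Σ e^(−Eᵢ/kT) = e^(−0) + e^(−3.11640) + e^(−3.14286) = 1.00000 + 0.0443164 + 0.0431592 = 1.08748.
P₂ = e^(−E₂/kT) / Z = 0.0431592/1.08748 = 0.03969.

0.03969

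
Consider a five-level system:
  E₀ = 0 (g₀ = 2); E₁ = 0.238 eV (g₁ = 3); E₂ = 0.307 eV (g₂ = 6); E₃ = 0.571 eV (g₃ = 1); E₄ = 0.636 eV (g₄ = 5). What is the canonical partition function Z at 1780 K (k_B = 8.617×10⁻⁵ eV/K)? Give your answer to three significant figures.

Z = 3.55

k_BT = 8.617×10⁻⁵ × 1780 K = 0.15338 eV.
Eᵢ/kT = 0, 1.5517, 2.0016, 3.7228, 4.1466.
Z = Σ gᵢe^(−Eᵢ/kT) = 2·e^(−0) + 3·e^(−1.5517) + 6·e^(−2.0016) + 1·e^(−3.7228) + 5·e^(−4.1466) = 2.0000 + 0.63566 + 0.81071 + 0.024166 + 0.079091 = 3.5496.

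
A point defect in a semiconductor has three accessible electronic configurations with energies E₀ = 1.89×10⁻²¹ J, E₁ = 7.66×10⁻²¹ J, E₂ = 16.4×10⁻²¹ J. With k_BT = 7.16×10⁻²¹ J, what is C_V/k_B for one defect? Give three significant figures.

Eᵢ/kT = 0.26397, 1.0698, 2.2905.
Z = Σ e^(−Eᵢ/kT) = e^(−0.26397) + e^(−1.0698) + e^(−2.2905) = 0.76800 + 0.34308 + 0.10122 = 1.2123.
⟨E⟩ = 4.7344, ⟨E²⟩ = 41.325.
C_V/k_B = (⟨E²⟩ − ⟨E⟩²)/(kT)² = (41.325 − 22.415)/51.266 = 0.369.

0.369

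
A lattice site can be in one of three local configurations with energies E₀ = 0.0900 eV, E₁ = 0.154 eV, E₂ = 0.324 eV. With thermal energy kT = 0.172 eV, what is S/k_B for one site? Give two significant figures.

0.98

Eᵢ/kT = 0.5233, 0.8953, 1.884.
Z = Σ e^(−Eᵢ/kT) = e^(−0.5233) + e^(−0.8953) + e^(−1.884) = 0.5926 + 0.4085 + 0.1520 = 1.153.
⟨E⟩ = Σ EᵢPᵢ = 0.1435 eV.
S/k_B = ln Z + ⟨E⟩/kT = ln(1.153) + 0.1435/0.172 = 0.1424 + 0.8343 = 0.98.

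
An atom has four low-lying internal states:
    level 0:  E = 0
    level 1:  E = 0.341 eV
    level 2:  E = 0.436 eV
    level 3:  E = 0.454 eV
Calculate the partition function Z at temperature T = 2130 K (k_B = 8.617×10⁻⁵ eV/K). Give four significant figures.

Z = 1.333

k_BT = 8.617×10⁻⁵ × 2130 K = 0.183542 eV.
Eᵢ/kT = 0, 1.85789, 2.37548, 2.47355.
Z = Σ e^(−Eᵢ/kT) = e^(−0) + e^(−1.85789) + e^(−2.37548) + e^(−2.47355) = 1.00000 + 0.156001 + 0.0929699 + 0.0842851 = 1.33326.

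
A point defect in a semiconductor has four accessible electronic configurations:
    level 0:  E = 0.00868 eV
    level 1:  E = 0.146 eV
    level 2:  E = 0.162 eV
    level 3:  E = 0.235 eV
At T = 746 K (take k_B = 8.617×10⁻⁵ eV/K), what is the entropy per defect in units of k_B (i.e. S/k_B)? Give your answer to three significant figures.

0.680

k_BT = 8.617×10⁻⁵ × 746 K = 0.064283 eV.
Eᵢ/kT = 0.13503, 2.2712, 2.5201, 3.6557.
Z = Σ e^(−Eᵢ/kT) = e^(−0.13503) + e^(−2.2712) + e^(−2.5201) + e^(−3.6557) = 0.87369 + 0.10319 + 0.080452 + 0.025843 = 1.0832.
⟨E⟩ = Σ EᵢPᵢ = 0.038548 eV.
S/k_B = ln Z + ⟨E⟩/kT = ln(1.0832) + 0.038548/0.064283 = 0.079920 + 0.59966 = 0.680.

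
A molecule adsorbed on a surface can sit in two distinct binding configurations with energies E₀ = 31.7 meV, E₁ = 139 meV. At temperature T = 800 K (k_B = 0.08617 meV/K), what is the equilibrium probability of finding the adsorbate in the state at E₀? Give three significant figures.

k_BT = 0.08617 × 800 K = 68.936 meV.
Eᵢ/kT = 0.45985, 2.0164.
Z = Σ e^(−Eᵢ/kT) = e^(−0.45985) + e^(−2.0164) = 0.63138 + 0.13313 = 0.76451.
P₀ = e^(−E₀/kT) / Z = 0.63138/0.76451 = 0.826.

0.826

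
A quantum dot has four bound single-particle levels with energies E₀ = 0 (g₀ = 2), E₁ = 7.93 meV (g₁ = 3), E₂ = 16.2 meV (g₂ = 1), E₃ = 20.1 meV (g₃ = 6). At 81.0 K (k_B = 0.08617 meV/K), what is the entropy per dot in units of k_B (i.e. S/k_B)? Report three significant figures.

k_BT = 0.08617 × 81.0 K = 6.9798 meV.
Eᵢ/kT = 0, 1.1361, 2.3210, 2.8797.
Z = Σ gᵢe^(−Eᵢ/kT) = 2·e^(−0) + 3·e^(−1.1361) + 1·e^(−2.3210) + 6·e^(−2.8797) = 2.0000 + 0.96321 + 0.098175 + 0.33691 = 3.3983.
⟨E⟩ = Σ EᵢPᵢ = 4.7084 meV.
S/k_B = ln Z + ⟨E⟩/kT = ln(3.3983) + 4.7084/6.9798 = 1.2233 + 0.67458 = 1.90.

1.90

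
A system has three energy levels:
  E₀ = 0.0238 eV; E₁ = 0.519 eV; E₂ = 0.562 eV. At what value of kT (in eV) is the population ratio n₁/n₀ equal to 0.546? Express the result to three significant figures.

0.818 eV

n₁/n₀ = exp[−(E₁−E₀)/kT] = 0.546.
⇒ (E₁−E₀)/kT = ln(1/0.546) = ln(1.8315) = 0.60514.
kT = 0.4952 eV / 0.60514 = 0.818 eV.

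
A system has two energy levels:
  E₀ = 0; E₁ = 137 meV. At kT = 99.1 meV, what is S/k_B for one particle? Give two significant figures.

Eᵢ/kT = 0, 1.382.
Z = Σ e^(−Eᵢ/kT) = e^(−0) + e^(−1.382) = 1.000 + 0.2511 = 1.251.
⟨E⟩ = Σ EᵢPᵢ = 27.50 meV.
S/k_B = ln Z + ⟨E⟩/kT = ln(1.251) + 27.50/99.1 = 0.2239 + 0.2775 = 0.50.

0.50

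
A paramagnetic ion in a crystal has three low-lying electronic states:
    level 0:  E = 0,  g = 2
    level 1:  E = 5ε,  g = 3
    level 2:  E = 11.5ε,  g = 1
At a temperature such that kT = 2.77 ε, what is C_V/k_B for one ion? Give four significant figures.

0.6037

Eᵢ/kT = 0, 1.80505, 4.15162.
Z = Σ gᵢe^(−Eᵢ/kT) = 2·e^(−0) + 3·e^(−1.80505) + 1·e^(−4.15162) = 2.00000 + 0.493399 + 0.0157389 = 2.50914.
⟨E⟩ = 1.05534 ε, ⟨E²⟩ = 5.74557 ε².
C_V/k_B = (⟨E²⟩ − ⟨E⟩²)/(kT)² = (5.74557 − 1.11374)/7.67290 = 0.6037.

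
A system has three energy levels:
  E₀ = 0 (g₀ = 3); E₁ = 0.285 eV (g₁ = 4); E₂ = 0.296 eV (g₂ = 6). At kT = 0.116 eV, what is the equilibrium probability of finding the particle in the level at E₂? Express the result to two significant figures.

Eᵢ/kT = 0, 2.457, 2.552.
Z = Σ gᵢe^(−Eᵢ/kT) = 3·e^(−0) + 4·e^(−2.457) + 6·e^(−2.552) = 3.000 + 0.3428 + 0.4676 = 3.810.
P₂ = g₂ e^(−E₂/kT) / Z = 0.4676/3.810 = 0.12.

0.12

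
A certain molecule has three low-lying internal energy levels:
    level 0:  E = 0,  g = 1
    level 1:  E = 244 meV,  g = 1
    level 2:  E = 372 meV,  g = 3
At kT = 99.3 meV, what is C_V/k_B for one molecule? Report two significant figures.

1.1

Eᵢ/kT = 0, 2.457, 3.746.
Z = Σ gᵢe^(−Eᵢ/kT) = 1·e^(−0) + 1·e^(−2.457) + 3·e^(−3.746) = 1.000 + 0.08569 + 0.07084 = 1.157.
⟨E⟩ = 40.85 meV, ⟨E²⟩ = 12880 meV².
C_V/k_B = (⟨E²⟩ − ⟨E⟩²)/(kT)² = (12880 − 1669)/9860 = 1.1.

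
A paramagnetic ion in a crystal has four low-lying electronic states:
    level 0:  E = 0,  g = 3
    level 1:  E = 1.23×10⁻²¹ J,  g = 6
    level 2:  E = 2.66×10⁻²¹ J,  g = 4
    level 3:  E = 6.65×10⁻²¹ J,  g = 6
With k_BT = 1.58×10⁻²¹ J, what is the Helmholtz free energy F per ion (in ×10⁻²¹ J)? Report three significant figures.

-2.98 ×10⁻²¹ J

Eᵢ/kT = 0, 0.77848, 1.6835, 4.2089.
Z = Σ gᵢe^(−Eᵢ/kT) = 3·e^(−0) + 6·e^(−0.77848) + 4·e^(−1.6835) + 6·e^(−4.2089) = 3.0000 + 2.7546 + 0.74289 + 0.089176 = 6.5867.
F = −kT ln Z = −1.58 × ln(6.5867) = −1.58 × 1.8851 = -2.98 ×10⁻²¹ J.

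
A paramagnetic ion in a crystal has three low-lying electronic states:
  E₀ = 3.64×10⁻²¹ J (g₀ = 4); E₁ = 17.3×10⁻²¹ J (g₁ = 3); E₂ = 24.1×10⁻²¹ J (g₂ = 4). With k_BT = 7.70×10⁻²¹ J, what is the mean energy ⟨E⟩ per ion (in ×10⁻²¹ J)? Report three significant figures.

Eᵢ/kT = 0.47273, 2.2468, 3.1299.
Z = Σ gᵢe^(−Eᵢ/kT) = 4·e^(−0.47273) + 3·e^(−2.2468) + 4·e^(−3.1299) = 2.4932 + 0.31721 + 0.17489 = 2.9853.
⟨E⟩ = Σ Eᵢ gᵢe^(−Eᵢ/kT) / Z = (3.64·2.4932 + 17.3·0.31721 + 24.1·0.17489) / 2.9853 = 6.29 ×10⁻²¹ J.

6.29 ×10⁻²¹ J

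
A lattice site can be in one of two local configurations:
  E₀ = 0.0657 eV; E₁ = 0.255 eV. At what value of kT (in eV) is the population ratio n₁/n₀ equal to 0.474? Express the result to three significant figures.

0.254 eV

n₁/n₀ = exp[−(E₁−E₀)/kT] = 0.474.
⇒ (E₁−E₀)/kT = ln(1/0.474) = ln(2.1097) = 0.74655.
kT = 0.1893 eV / 0.74655 = 0.254 eV.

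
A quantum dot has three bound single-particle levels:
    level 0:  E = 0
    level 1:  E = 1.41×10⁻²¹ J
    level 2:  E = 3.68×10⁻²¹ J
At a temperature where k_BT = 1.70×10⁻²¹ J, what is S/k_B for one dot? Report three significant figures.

Eᵢ/kT = 0, 0.82941, 2.1647.
Z = Σ e^(−Eᵢ/kT) = e^(−0) + e^(−0.82941) + e^(−2.1647) = 1.0000 + 0.43631 + 0.11478 = 1.5511.
⟨E⟩ = Σ EᵢPᵢ = 0.66894 ×10⁻²¹ J.
S/k_B = ln Z + ⟨E⟩/kT = ln(1.5511) + 0.66894/1.70 = 0.43896 + 0.39349 = 0.832.

0.832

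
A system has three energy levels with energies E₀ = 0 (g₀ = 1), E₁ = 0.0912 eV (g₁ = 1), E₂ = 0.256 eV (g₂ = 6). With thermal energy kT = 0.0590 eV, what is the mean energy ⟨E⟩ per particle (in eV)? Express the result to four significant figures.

0.03057 eV

Eᵢ/kT = 0, 1.54576, 4.33898.
Z = Σ gᵢe^(−Eᵢ/kT) = 1·e^(−0) + 1·e^(−1.54576) + 6·e^(−4.33898) = 1.00000 + 0.213150 + 0.0782990 = 1.29145.
⟨E⟩ = Σ Eᵢ gᵢe^(−Eᵢ/kT) / Z = (0·1.00000 + 0.0912·0.213150 + 0.256·0.0782990) / 1.29145 = 0.03057 eV.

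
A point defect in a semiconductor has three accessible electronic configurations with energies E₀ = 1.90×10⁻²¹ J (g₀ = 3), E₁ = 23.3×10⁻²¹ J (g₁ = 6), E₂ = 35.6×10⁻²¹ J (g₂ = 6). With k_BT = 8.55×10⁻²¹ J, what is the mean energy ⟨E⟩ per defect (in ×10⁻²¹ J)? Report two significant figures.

Eᵢ/kT = 0.2222, 2.725, 4.164.
Z = Σ gᵢe^(−Eᵢ/kT) = 3·e^(−0.2222) + 6·e^(−2.725) + 6·e^(−4.164) = 2.402 + 0.3933 + 0.09327 = 2.889.
⟨E⟩ = Σ Eᵢ gᵢe^(−Eᵢ/kT) / Z = (1.90·2.402 + 23.3·0.3933 + 35.6·0.09327) / 2.889 = 5.9 ×10⁻²¹ J.

5.9 ×10⁻²¹ J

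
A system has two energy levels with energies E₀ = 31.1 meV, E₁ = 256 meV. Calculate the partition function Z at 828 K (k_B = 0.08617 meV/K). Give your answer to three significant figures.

k_BT = 0.08617 × 828 K = 71.349 meV.
Eᵢ/kT = 0.43589, 3.5880.
Z = Σ e^(−Eᵢ/kT) = e^(−0.43589) + e^(−3.5880) = 0.64669 + 0.027654 = 0.67434.

Z = 0.674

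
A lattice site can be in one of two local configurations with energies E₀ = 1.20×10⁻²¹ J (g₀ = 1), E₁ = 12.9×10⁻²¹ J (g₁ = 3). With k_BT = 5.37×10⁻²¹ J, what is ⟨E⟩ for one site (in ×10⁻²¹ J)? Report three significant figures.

4.17 ×10⁻²¹ J

Eᵢ/kT = 0.22346, 2.4022.
Z = Σ gᵢe^(−Eᵢ/kT) = 1·e^(−0.22346) + 3·e^(−2.4022) = 0.79975 + 0.27156 = 1.0713.
⟨E⟩ = Σ Eᵢ gᵢe^(−Eᵢ/kT) / Z = (1.20·0.79975 + 12.9·0.27156) / 1.0713 = 4.17 ×10⁻²¹ J.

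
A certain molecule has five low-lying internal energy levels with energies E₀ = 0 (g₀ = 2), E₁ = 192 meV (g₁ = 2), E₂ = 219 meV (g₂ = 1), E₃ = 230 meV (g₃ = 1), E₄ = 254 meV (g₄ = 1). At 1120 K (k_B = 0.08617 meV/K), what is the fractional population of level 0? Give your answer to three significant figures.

k_BT = 0.08617 × 1120 K = 96.510 meV.
Eᵢ/kT = 0, 1.9894, 2.2692, 2.3832, 2.6319.
Z = Σ gᵢe^(−Eᵢ/kT) = 2·e^(−0) + 2·e^(−1.9894) + 1·e^(−2.2692) + 1·e^(−2.3832) + 1·e^(−2.6319) = 2.0000 + 0.27355 + 0.10339 + 0.092255 + 0.071942 = 2.5411.
P₀ = g₀ e^(−E₀/kT) / Z = 2.0000/2.5411 = 0.787.

0.787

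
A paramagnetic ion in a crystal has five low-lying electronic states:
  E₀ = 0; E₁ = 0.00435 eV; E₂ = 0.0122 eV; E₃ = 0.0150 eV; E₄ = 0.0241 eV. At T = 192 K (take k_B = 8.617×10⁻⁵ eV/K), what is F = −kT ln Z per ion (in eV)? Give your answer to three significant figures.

-0.0175 eV

k_BT = 8.617×10⁻⁵ × 192 K = 0.016545 eV.
Eᵢ/kT = 0, 0.26292, 0.73738, 0.90662, 1.4566.
Z = Σ e^(−Eᵢ/kT) = e^(−0) + e^(−0.26292) + e^(−0.73738) + e^(−0.90662) + e^(−1.4566) = 1.0000 + 0.76880 + 0.47837 + 0.40389 + 0.23303 = 2.8841.
F = −kT ln Z = −0.016545 × ln(2.8841) = −0.016545 × 1.0592 = -0.0175 eV.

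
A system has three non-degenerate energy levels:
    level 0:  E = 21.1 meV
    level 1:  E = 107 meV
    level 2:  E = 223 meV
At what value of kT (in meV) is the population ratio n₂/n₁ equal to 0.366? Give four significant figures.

n₂/n₁ = exp[−(E₂−E₁)/kT] = 0.366.
⇒ (E₂−E₁)/kT = ln(1/0.366) = ln(2.73224) = 1.00512.
kT = 116 meV / 1.00512 = 115.4 meV.

115.4 meV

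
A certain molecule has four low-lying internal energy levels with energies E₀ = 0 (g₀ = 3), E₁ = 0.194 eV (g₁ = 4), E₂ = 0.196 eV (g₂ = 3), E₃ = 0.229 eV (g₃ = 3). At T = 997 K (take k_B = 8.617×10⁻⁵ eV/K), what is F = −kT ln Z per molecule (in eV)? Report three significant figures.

k_BT = 8.617×10⁻⁵ × 997 K = 0.085911 eV.
Eᵢ/kT = 0, 2.2582, 2.2814, 2.6655.
Z = Σ gᵢe^(−Eᵢ/kT) = 3·e^(−0) + 4·e^(−2.2582) + 3·e^(−2.2814) + 3·e^(−2.6655) = 3.0000 + 0.41815 + 0.30642 + 0.20869 = 3.9333.
F = −kT ln Z = −0.085911 × ln(3.9333) = −0.085911 × 1.3695 = -0.118 eV.

-0.118 eV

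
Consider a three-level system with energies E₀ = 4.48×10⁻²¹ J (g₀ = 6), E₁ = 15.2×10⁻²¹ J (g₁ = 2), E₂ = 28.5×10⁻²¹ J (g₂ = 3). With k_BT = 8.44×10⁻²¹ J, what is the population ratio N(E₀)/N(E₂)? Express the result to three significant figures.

n₀/n₂ = (g₀/g₂) exp[−(E₀−E₂)/kT] = (6/3) × exp(−(-24.02 ×10⁻²¹ J)/(8.44 ×10⁻²¹ J)) = (6/3) × exp(2.8460) = 34.4.

34.4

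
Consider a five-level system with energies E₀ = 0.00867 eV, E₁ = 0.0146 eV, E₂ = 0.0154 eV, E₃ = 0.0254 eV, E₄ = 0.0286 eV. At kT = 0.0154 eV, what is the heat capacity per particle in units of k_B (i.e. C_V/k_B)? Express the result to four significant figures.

0.1826

Eᵢ/kT = 0.562987, 0.948052, 1.00000, 1.64935, 1.85714.
Z = Σ e^(−Eᵢ/kT) = e^(−0.562987) + e^(−0.948052) + e^(−1.00000) + e^(−1.64935) + e^(−1.85714) = 0.569505 + 0.387495 + 0.367879 + 0.192175 + 0.156118 = 1.67317.
⟨E⟩ = 0.0153042 eV, ⟨E²⟩ = 0.000277518 eV².
C_V/k_B = (⟨E²⟩ − ⟨E⟩²)/(kT)² = (0.000277518 − 0.000234219)/0.000237160 = 0.1826.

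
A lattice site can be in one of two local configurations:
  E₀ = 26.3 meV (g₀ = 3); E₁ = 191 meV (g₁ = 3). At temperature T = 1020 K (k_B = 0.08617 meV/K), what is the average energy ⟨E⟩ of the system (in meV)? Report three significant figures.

48.2 meV

k_BT = 0.08617 × 1020 K = 87.893 meV.
Eᵢ/kT = 0.29923, 2.1731.
Z = Σ gᵢe^(−Eᵢ/kT) = 3·e^(−0.29923) + 3·e^(−2.1731) = 2.2242 + 0.34147 = 2.5657.
⟨E⟩ = Σ Eᵢ gᵢe^(−Eᵢ/kT) / Z = (26.3·2.2242 + 191·0.34147) / 2.5657 = 48.2 meV.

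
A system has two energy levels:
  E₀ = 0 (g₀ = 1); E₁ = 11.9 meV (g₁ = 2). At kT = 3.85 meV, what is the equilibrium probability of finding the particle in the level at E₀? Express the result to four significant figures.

Eᵢ/kT = 0, 3.09091.
Z = Σ gᵢe^(−Eᵢ/kT) = 1·e^(−0) + 2·e^(−3.09091) = 1.00000 + 0.0909211 = 1.09092.
P₀ = g₀ e^(−E₀/kT) / Z = 1.00000/1.09092 = 0.9167.

0.9167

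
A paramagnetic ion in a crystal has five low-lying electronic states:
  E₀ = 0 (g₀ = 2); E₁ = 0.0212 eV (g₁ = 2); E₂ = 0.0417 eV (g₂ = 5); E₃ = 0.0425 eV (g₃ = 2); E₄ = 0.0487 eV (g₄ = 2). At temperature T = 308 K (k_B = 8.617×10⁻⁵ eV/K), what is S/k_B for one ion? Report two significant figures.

k_BT = 8.617×10⁻⁵ × 308 K = 0.02654 eV.
Eᵢ/kT = 0, 0.7988, 1.571, 1.601, 1.835.
Z = Σ gᵢe^(−Eᵢ/kT) = 2·e^(−0) + 2·e^(−0.7988) + 5·e^(−1.571) + 2·e^(−1.601) + 2·e^(−1.835) = 2.000 + 0.8997 + 1.039 + 0.4034 + 0.3192 = 4.661.
⟨E⟩ = Σ EᵢPᵢ = 0.02040 eV.
S/k_B = ln Z + ⟨E⟩/kT = ln(4.661) + 0.02040/0.02654 = 1.539 + 0.7687 = 2.3.

2.3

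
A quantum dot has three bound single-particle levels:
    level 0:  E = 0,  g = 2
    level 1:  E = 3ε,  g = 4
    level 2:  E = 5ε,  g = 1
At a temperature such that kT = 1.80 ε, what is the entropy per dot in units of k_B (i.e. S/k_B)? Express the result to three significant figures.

1.54

Eᵢ/kT = 0, 1.6667, 2.7778.
Z = Σ gᵢe^(−Eᵢ/kT) = 2·e^(−0) + 4·e^(−1.6667) + 1·e^(−2.7778) = 2.0000 + 0.75548 + 0.062175 = 2.8177.
⟨E⟩ = Σ EᵢPᵢ = 0.91469 ε.
S/k_B = ln Z + ⟨E⟩/kT = ln(2.8177) + 0.91469/1.80 = 1.0359 + 0.50816 = 1.54.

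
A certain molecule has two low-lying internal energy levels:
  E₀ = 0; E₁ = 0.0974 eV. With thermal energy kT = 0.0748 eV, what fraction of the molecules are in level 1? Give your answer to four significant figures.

0.2138

Eᵢ/kT = 0, 1.30214.
Z = Σ e^(−Eᵢ/kT) = e^(−0) + e^(−1.30214) = 1.00000 + 0.271949 = 1.27195.
P₁ = e^(−E₁/kT) / Z = 0.271949/1.27195 = 0.2138.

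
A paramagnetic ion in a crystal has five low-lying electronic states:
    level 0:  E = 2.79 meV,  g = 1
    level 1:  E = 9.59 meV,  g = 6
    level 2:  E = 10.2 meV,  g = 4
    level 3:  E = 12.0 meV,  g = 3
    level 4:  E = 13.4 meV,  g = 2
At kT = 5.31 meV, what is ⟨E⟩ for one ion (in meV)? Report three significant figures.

Eᵢ/kT = 0.52542, 1.8060, 1.9209, 2.2599, 2.5235.
Z = Σ gᵢe^(−Eᵢ/kT) = 1·e^(−0.52542) + 6·e^(−1.8060) + 4·e^(−1.9209) + 3·e^(−2.2599) + 2·e^(−2.5235) = 0.59131 + 0.98586 + 0.58590 + 0.31308 + 0.16036 = 2.6365.
⟨E⟩ = Σ Eᵢ gᵢe^(−Eᵢ/kT) / Z = (2.79·0.59131 + 9.59·0.98586 + 10.2·0.58590 + 12.0·0.31308 + 13.4·0.16036) / 2.6365 = 8.72 meV.

8.72 meV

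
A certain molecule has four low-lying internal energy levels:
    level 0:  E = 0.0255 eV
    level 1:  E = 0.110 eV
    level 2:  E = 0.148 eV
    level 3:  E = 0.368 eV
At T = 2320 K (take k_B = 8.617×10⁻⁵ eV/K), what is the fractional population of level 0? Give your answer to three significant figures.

0.421

k_BT = 8.617×10⁻⁵ × 2320 K = 0.19991 eV.
Eᵢ/kT = 0.12756, 0.55025, 0.74033, 1.8408.
Z = Σ e^(−Eᵢ/kT) = e^(−0.12756) + e^(−0.55025) + e^(−0.74033) + e^(−1.8408) = 0.88024 + 0.57681 + 0.47696 + 0.15869 = 2.0927.
P₀ = e^(−E₀/kT) / Z = 0.88024/2.0927 = 0.421.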